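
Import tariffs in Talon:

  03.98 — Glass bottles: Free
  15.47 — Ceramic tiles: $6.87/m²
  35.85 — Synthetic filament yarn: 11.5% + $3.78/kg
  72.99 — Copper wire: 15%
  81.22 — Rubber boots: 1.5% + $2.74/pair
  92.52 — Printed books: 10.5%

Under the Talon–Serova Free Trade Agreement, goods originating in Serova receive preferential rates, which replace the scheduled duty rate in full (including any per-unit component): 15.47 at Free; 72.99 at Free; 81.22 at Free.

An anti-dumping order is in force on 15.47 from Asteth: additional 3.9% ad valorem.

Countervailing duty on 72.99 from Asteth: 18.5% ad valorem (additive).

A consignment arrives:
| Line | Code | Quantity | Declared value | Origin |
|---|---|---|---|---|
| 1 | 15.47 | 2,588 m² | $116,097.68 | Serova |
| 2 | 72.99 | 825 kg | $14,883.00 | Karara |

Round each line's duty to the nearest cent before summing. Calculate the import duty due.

Line 1 (15.47, Serova, 2,588 m², $116,097.68):
Base rate for 15.47 is $6.87/m².
Origin Serova qualifies under the Talon–Serova agreement and 15.47 is covered: preferential rate Free applies instead.
The additional-duty order on 15.47 targets Asteth, not Serova; it does not apply.
Duty = $116,097.68 × 0% = $0.00.
Line 2 (72.99, Karara, 825 kg, $14,883.00):
Base rate for 72.99 is 15%.
72.99 has an FTA preferential rate, but origin Karara is not Serova; base rate stands.
The additional-duty order on 72.99 targets Asteth, not Karara; it does not apply.
Duty = $14,883.00 × 15% = $2,232.45.
Total = $0.00 + $2,232.45 = $2,232.45.

$2,232.45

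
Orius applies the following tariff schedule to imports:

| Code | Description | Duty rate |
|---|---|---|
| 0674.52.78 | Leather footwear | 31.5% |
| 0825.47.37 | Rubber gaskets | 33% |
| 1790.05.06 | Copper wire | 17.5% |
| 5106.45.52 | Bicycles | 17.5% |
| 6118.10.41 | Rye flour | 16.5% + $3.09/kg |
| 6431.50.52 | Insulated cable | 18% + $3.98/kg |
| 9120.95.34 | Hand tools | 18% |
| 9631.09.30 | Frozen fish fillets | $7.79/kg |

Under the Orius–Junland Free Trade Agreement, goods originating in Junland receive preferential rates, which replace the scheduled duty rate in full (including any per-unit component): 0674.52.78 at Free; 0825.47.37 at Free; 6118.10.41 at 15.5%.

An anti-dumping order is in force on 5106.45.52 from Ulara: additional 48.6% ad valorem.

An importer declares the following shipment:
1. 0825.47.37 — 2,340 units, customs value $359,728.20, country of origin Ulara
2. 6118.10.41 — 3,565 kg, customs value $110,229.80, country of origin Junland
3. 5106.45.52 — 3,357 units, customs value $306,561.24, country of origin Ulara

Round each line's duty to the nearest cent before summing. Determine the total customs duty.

$338,432.91

Line 1 (0825.47.37, Ulara, 2,340 units, $359,728.20):
Base rate for 0825.47.37 is 33%.
0825.47.37 has an FTA preferential rate, but origin Ulara is not Junland; base rate stands.
Duty = $359,728.20 × 33% = $118,710.31.
Line 2 (6118.10.41, Junland, 3,565 kg, $110,229.80):
Base rate for 6118.10.41 is 16.5% + $3.09/kg.
Origin Junland qualifies under the Orius–Junland agreement and 6118.10.41 is covered: preferential rate 15.5% applies instead.
Duty = $110,229.80 × 15.5% = $17,085.62.
Line 3 (5106.45.52, Ulara, 3,357 units, $306,561.24):
Base rate for 5106.45.52 is 17.5%.
Additional duty on 5106.45.52 from Ulara: +48.6%. Applied ad valorem rate: 17.5% + 48.6% = 66.1%.
Duty = $306,561.24 × 66.1% = $202,636.98.
Total = $118,710.31 + $17,085.62 + $202,636.98 = $338,432.91.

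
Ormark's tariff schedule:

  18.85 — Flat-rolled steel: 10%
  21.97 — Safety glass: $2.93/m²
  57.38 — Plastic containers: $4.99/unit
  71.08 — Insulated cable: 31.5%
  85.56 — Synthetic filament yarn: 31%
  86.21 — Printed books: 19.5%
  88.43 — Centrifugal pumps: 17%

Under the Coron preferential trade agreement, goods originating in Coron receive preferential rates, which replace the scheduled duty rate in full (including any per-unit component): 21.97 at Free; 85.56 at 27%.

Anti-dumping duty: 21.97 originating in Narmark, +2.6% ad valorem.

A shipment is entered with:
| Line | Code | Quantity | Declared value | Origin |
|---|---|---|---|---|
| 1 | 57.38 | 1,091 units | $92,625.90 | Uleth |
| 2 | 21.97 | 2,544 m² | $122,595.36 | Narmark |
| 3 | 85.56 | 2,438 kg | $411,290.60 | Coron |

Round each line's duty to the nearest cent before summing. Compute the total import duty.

Line 1 (57.38, Uleth, 1,091 units, $92,625.90):
Base rate for 57.38 is $4.99/unit.
Duty = 1,091 × $4.99 = $5,444.09.
Line 2 (21.97, Narmark, 2,544 m², $122,595.36):
Base rate for 21.97 is $2.93/m².
21.97 has an FTA preferential rate, but origin Narmark is not Coron; base rate stands.
Additional duty on 21.97 from Narmark: +2.6% ad valorem. Applied ad valorem rate = 2.6%.
Duty = $122,595.36 × 2.6% + 2,544 × $2.93 = $10,641.40.
Line 3 (85.56, Coron, 2,438 kg, $411,290.60):
Base rate for 85.56 is 31%.
Origin Coron qualifies under the Ormark–Coron agreement and 85.56 is covered: preferential rate 27% applies instead.
Duty = $411,290.60 × 27% = $111,048.46.
Total = $5,444.09 + $10,641.40 + $111,048.46 = $127,133.95.

$127,133.95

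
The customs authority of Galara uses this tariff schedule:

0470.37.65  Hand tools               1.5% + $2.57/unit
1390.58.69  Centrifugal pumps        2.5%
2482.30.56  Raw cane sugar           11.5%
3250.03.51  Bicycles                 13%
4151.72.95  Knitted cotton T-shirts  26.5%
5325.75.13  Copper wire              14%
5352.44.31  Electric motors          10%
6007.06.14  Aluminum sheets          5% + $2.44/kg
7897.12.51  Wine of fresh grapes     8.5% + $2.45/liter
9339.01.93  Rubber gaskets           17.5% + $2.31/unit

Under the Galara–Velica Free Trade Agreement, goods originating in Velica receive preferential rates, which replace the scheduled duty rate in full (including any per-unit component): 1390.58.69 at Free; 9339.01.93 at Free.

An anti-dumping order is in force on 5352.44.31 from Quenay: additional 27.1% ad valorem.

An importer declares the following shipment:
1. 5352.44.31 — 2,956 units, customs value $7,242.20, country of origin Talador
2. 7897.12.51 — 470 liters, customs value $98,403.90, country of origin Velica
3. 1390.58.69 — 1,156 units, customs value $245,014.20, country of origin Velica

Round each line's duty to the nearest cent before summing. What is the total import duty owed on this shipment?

Line 1 (5352.44.31, Talador, 2,956 units, $7,242.20):
Base rate for 5352.44.31 is 10%.
The additional-duty order on 5352.44.31 targets Quenay, not Talador; it does not apply.
Duty = $7,242.20 × 10% = $724.22.
Line 2 (7897.12.51, Velica, 470 liters, $98,403.90):
Base rate for 7897.12.51 is 8.5% + $2.45/liter.
Origin Velica is the FTA partner but 7897.12.51 is not on the preference list; base rate stands.
Duty = $98,403.90 × 8.5% + 470 × $2.45 = $9,515.83.
Line 3 (1390.58.69, Velica, 1,156 units, $245,014.20):
Base rate for 1390.58.69 is 2.5%.
Origin Velica qualifies under the Galara–Velica agreement and 1390.58.69 is covered: preferential rate Free applies instead.
Duty = $245,014.20 × 0% = $0.00.
Total = $724.22 + $9,515.83 + $0.00 = $10,240.05.

$10,240.05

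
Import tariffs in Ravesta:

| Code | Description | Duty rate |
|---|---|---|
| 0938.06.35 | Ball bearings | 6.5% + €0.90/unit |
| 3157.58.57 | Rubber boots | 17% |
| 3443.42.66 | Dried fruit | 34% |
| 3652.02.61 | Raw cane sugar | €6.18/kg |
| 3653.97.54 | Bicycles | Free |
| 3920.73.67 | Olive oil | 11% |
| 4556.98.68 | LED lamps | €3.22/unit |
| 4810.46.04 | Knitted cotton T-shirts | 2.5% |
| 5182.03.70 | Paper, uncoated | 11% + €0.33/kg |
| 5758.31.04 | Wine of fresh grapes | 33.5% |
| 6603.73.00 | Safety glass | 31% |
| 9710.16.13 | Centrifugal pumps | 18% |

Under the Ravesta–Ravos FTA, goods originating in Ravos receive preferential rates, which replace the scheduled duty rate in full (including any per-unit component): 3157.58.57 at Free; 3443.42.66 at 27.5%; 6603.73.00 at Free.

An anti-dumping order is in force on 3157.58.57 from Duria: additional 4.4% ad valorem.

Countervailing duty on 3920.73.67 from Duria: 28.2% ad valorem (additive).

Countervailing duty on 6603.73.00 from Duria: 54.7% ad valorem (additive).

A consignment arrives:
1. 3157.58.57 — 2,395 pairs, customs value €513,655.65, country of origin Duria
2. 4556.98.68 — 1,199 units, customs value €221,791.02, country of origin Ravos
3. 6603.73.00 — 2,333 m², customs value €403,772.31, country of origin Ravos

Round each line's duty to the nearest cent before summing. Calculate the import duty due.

Line 1 (3157.58.57, Duria, 2,395 pairs, €513,655.65):
Base rate for 3157.58.57 is 17%.
3157.58.57 has an FTA preferential rate, but origin Duria is not Ravos; base rate stands.
Additional duty on 3157.58.57 from Duria: +4.4%. Applied ad valorem rate: 17% + 4.4% = 21.4%.
Duty = €513,655.65 × 21.4% = €109,922.31.
Line 2 (4556.98.68, Ravos, 1,199 units, €221,791.02):
Base rate for 4556.98.68 is €3.22/unit.
Origin Ravos is the FTA partner but 4556.98.68 is not on the preference list; base rate stands.
Duty = 1,199 × €3.22 = €3,860.78.
Line 3 (6603.73.00, Ravos, 2,333 m², €403,772.31):
Base rate for 6603.73.00 is 31%.
Origin Ravos qualifies under the Ravesta–Ravos agreement and 6603.73.00 is covered: preferential rate Free applies instead.
The additional-duty order on 6603.73.00 targets Duria, not Ravos; it does not apply.
Duty = €403,772.31 × 0% = €0.00.
Total = €109,922.31 + €3,860.78 + €0.00 = €113,783.09.

€113,783.09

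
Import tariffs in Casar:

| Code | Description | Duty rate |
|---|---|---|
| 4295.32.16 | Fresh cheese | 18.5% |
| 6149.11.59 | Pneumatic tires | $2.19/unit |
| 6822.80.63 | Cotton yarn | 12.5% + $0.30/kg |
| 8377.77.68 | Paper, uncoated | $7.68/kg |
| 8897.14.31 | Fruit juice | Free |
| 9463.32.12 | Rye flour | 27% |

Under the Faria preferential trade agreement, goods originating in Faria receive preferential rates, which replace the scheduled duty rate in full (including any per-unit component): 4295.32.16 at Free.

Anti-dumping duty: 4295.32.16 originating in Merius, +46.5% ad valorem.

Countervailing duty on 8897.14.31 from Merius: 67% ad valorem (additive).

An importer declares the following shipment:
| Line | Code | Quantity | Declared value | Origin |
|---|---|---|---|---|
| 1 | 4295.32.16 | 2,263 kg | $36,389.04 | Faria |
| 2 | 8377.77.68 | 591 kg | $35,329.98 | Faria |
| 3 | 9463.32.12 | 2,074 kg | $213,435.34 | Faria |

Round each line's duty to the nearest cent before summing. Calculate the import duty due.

Line 1 (4295.32.16, Faria, 2,263 kg, $36,389.04):
Base rate for 4295.32.16 is 18.5%.
Origin Faria qualifies under the Casar–Faria agreement and 4295.32.16 is covered: preferential rate Free applies instead.
The additional-duty order on 4295.32.16 targets Merius, not Faria; it does not apply.
Duty = $36,389.04 × 0% = $0.00.
Line 2 (8377.77.68, Faria, 591 kg, $35,329.98):
Base rate for 8377.77.68 is $7.68/kg.
Origin Faria is the FTA partner but 8377.77.68 is not on the preference list; base rate stands.
Duty = 591 × $7.68 = $4,538.88.
Line 3 (9463.32.12, Faria, 2,074 kg, $213,435.34):
Base rate for 9463.32.12 is 27%.
Origin Faria is the FTA partner but 9463.32.12 is not on the preference list; base rate stands.
Duty = $213,435.34 × 27% = $57,627.54.
Total = $0.00 + $4,538.88 + $57,627.54 = $62,166.42.

$62,166.42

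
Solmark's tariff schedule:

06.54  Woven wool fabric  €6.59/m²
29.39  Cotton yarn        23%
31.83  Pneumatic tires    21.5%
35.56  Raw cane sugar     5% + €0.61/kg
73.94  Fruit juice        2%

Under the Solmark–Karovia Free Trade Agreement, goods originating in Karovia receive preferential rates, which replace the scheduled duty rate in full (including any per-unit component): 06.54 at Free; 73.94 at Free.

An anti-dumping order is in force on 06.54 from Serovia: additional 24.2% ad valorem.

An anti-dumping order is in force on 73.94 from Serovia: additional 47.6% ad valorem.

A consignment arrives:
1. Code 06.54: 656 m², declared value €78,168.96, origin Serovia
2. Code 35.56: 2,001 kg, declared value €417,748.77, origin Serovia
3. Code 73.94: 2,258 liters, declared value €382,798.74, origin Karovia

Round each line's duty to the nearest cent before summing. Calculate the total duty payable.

€45,347.98

Line 1 (06.54, Serovia, 656 m², €78,168.96):
Base rate for 06.54 is €6.59/m².
06.54 has an FTA preferential rate, but origin Serovia is not Karovia; base rate stands.
Additional duty on 06.54 from Serovia: +24.2% ad valorem. Applied ad valorem rate = 24.2%.
Duty = €78,168.96 × 24.2% + 656 × €6.59 = €23,239.93.
Line 2 (35.56, Serovia, 2,001 kg, €417,748.77):
Base rate for 35.56 is 5% + €0.61/kg.
Duty = €417,748.77 × 5% + 2,001 × €0.61 = €22,108.05.
Line 3 (73.94, Karovia, 2,258 liters, €382,798.74):
Base rate for 73.94 is 2%.
Origin Karovia qualifies under the Solmark–Karovia agreement and 73.94 is covered: preferential rate Free applies instead.
The additional-duty order on 73.94 targets Serovia, not Karovia; it does not apply.
Duty = €382,798.74 × 0% = €0.00.
Total = €23,239.93 + €22,108.05 + €0.00 = €45,347.98.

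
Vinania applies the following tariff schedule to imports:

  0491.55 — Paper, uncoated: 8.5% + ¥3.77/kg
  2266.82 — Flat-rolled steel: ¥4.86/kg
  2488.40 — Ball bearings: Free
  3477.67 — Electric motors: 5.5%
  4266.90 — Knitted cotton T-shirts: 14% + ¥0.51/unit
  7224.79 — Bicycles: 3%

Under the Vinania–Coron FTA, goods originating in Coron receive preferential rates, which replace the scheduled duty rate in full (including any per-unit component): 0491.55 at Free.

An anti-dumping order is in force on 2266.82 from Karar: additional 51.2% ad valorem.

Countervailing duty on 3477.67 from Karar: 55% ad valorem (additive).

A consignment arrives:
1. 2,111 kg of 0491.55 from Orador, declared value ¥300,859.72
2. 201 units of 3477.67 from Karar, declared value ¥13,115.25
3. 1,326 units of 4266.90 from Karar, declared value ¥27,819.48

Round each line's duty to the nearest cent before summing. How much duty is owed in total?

¥46,037.27

Line 1 (0491.55, Orador, 2,111 kg, ¥300,859.72):
Base rate for 0491.55 is 8.5% + ¥3.77/kg.
0491.55 has an FTA preferential rate, but origin Orador is not Coron; base rate stands.
Duty = ¥300,859.72 × 8.5% + 2,111 × ¥3.77 = ¥33,531.55.
Line 2 (3477.67, Karar, 201 units, ¥13,115.25):
Base rate for 3477.67 is 5.5%.
Additional duty on 3477.67 from Karar: +55%. Applied ad valorem rate: 5.5% + 55% = 60.5%.
Duty = ¥13,115.25 × 60.5% = ¥7,934.73.
Line 3 (4266.90, Karar, 1,326 units, ¥27,819.48):
Base rate for 4266.90 is 14% + ¥0.51/unit.
Duty = ¥27,819.48 × 14% + 1,326 × ¥0.51 = ¥4,570.99.
Total = ¥33,531.55 + ¥7,934.73 + ¥4,570.99 = ¥46,037.27.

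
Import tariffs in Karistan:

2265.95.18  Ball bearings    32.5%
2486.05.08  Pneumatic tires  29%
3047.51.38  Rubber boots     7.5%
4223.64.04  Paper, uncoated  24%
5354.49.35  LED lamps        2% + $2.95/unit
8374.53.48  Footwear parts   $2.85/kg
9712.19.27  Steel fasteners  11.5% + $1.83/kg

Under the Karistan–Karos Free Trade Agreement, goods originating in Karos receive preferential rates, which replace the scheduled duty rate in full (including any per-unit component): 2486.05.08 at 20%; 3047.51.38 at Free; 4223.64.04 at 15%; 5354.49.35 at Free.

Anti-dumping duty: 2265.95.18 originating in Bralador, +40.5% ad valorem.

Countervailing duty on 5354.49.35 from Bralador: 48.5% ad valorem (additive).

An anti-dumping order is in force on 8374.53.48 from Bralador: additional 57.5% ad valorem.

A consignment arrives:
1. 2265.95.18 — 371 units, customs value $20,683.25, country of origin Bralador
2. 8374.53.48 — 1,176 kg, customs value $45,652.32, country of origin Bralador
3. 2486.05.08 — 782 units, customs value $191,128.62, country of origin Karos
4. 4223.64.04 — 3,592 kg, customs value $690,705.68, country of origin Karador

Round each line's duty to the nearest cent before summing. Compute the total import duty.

Line 1 (2265.95.18, Bralador, 371 units, $20,683.25):
Base rate for 2265.95.18 is 32.5%.
Additional duty on 2265.95.18 from Bralador: +40.5%. Applied ad valorem rate: 32.5% + 40.5% = 73%.
Duty = $20,683.25 × 73% = $15,098.77.
Line 2 (8374.53.48, Bralador, 1,176 kg, $45,652.32):
Base rate for 8374.53.48 is $2.85/kg.
Additional duty on 8374.53.48 from Bralador: +57.5% ad valorem. Applied ad valorem rate = 57.5%.
Duty = $45,652.32 × 57.5% + 1,176 × $2.85 = $29,601.68.
Line 3 (2486.05.08, Karos, 782 units, $191,128.62):
Base rate for 2486.05.08 is 29%.
Origin Karos qualifies under the Karistan–Karos agreement and 2486.05.08 is covered: preferential rate 20% applies instead.
Duty = $191,128.62 × 20% = $38,225.72.
Line 4 (4223.64.04, Karador, 3,592 kg, $690,705.68):
Base rate for 4223.64.04 is 24%.
4223.64.04 has an FTA preferential rate, but origin Karador is not Karos; base rate stands.
Duty = $690,705.68 × 24% = $165,769.36.
Total = $15,098.77 + $29,601.68 + $38,225.72 + $165,769.36 = $248,695.53.

$248,695.53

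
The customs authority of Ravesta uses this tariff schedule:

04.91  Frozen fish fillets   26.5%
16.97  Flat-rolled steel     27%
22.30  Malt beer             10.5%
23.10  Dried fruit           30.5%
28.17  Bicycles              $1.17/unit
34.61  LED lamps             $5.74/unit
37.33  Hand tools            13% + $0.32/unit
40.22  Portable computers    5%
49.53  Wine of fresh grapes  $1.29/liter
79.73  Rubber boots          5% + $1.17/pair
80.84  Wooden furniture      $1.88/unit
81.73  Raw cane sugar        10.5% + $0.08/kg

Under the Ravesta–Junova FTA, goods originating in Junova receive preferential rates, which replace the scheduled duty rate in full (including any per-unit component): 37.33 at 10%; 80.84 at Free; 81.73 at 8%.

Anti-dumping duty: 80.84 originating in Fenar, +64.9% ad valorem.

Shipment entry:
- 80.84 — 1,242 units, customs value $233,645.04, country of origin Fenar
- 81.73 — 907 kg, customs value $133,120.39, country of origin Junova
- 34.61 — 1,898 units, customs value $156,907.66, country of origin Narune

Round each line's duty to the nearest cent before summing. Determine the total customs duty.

$175,514.74

Line 1 (80.84, Fenar, 1,242 units, $233,645.04):
Base rate for 80.84 is $1.88/unit.
80.84 has an FTA preferential rate, but origin Fenar is not Junova; base rate stands.
Additional duty on 80.84 from Fenar: +64.9% ad valorem. Applied ad valorem rate = 64.9%.
Duty = $233,645.04 × 64.9% + 1,242 × $1.88 = $153,970.59.
Line 2 (81.73, Junova, 907 kg, $133,120.39):
Base rate for 81.73 is 10.5% + $0.08/kg.
Origin Junova qualifies under the Ravesta–Junova agreement and 81.73 is covered: preferential rate 8% applies instead.
Duty = $133,120.39 × 8% = $10,649.63.
Line 3 (34.61, Narune, 1,898 units, $156,907.66):
Base rate for 34.61 is $5.74/unit.
Duty = 1,898 × $5.74 = $10,894.52.
Total = $153,970.59 + $10,649.63 + $10,894.52 = $175,514.74.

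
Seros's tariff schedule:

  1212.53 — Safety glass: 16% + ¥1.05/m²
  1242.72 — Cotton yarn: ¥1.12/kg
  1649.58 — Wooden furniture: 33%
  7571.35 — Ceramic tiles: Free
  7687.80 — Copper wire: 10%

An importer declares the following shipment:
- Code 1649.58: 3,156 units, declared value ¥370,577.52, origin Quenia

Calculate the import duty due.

Line 1 (1649.58, Quenia, 3,156 units, ¥370,577.52):
Base rate for 1649.58 is 33%.
Duty = ¥370,577.52 × 33% = ¥122,290.58.

¥122,290.58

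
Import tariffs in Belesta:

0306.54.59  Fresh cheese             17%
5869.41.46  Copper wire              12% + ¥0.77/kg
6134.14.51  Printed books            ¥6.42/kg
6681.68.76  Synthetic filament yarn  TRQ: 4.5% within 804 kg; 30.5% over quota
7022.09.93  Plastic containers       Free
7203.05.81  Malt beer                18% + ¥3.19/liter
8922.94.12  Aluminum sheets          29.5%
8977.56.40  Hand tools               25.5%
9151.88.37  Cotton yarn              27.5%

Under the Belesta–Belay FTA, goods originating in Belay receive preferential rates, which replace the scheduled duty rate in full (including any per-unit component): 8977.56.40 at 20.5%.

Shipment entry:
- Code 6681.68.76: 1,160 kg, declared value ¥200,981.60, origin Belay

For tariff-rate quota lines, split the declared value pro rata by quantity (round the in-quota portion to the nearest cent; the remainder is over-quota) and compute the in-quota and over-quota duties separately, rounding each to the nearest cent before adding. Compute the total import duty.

Line 1 (6681.68.76, Belay, 1,160 kg, ¥200,981.60):
Code 6681.68.76 is under a tariff-rate quota (threshold 804 kg). In-quota: 804 kg at 4.5%; over-quota: 356 kg at 30.5%.
Pro-rata value split: in-quota = ¥200,981.60 × 804/1,160 = ¥139,301.04; over-quota = ¥200,981.60 − ¥139,301.04 = ¥61,680.56.
In-quota duty = ¥139,301.04 × 4.5% = ¥6,268.55. Over-quota duty = ¥61,680.56 × 30.5% = ¥18,812.57.
Line duty = ¥6,268.55 + ¥18,812.57 = ¥25,081.12.

¥25,081.12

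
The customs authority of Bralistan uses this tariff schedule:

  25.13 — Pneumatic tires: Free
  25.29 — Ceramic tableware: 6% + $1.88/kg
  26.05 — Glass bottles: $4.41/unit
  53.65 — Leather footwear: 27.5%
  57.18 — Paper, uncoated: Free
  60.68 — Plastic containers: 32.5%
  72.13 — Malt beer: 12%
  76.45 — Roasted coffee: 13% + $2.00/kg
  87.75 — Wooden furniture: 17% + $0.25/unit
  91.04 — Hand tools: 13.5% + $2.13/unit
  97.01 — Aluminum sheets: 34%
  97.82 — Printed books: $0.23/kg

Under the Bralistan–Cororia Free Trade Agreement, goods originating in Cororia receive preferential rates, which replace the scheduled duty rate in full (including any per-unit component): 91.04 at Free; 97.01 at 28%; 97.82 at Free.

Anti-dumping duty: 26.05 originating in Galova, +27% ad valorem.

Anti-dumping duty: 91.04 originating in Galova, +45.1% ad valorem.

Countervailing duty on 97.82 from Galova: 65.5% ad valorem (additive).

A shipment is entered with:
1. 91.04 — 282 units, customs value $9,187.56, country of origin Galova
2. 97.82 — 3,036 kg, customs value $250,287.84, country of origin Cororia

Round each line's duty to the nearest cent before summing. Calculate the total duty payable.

Line 1 (91.04, Galova, 282 units, $9,187.56):
Base rate for 91.04 is 13.5% + $2.13/unit.
91.04 has an FTA preferential rate, but origin Galova is not Cororia; base rate stands.
Additional duty on 91.04 from Galova: +45.1%. Applied ad valorem rate: 13.5% + 45.1% = 58.6%.
Duty = $9,187.56 × 58.6% + 282 × $2.13 = $5,984.57.
Line 2 (97.82, Cororia, 3,036 kg, $250,287.84):
Base rate for 97.82 is $0.23/kg.
Origin Cororia qualifies under the Bralistan–Cororia agreement and 97.82 is covered: preferential rate Free applies instead.
The additional-duty order on 97.82 targets Galova, not Cororia; it does not apply.
Duty = $250,287.84 × 0% = $0.00.
Total = $5,984.57 + $0.00 = $5,984.57.

$5,984.57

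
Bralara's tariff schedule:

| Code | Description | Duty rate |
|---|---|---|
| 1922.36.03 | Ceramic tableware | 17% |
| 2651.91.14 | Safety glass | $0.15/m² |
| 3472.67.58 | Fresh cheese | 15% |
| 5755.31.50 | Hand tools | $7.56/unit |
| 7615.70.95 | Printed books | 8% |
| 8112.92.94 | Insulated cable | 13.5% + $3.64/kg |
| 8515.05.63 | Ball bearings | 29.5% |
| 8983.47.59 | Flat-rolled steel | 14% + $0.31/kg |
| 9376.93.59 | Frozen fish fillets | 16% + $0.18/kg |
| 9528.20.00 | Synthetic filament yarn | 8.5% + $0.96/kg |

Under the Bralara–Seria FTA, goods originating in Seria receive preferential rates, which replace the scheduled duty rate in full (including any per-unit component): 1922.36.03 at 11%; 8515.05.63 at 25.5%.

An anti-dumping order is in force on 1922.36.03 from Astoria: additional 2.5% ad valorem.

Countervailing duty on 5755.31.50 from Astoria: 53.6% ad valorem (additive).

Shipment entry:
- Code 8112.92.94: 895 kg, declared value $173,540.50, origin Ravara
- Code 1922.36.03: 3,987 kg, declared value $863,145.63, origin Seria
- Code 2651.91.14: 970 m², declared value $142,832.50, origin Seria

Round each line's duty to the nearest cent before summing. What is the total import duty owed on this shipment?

$121,777.29

Line 1 (8112.92.94, Ravara, 895 kg, $173,540.50):
Base rate for 8112.92.94 is 13.5% + $3.64/kg.
Duty = $173,540.50 × 13.5% + 895 × $3.64 = $26,685.77.
Line 2 (1922.36.03, Seria, 3,987 kg, $863,145.63):
Base rate for 1922.36.03 is 17%.
Origin Seria qualifies under the Bralara–Seria agreement and 1922.36.03 is covered: preferential rate 11% applies instead.
The additional-duty order on 1922.36.03 targets Astoria, not Seria; it does not apply.
Duty = $863,145.63 × 11% = $94,946.02.
Line 3 (2651.91.14, Seria, 970 m², $142,832.50):
Base rate for 2651.91.14 is $0.15/m².
Origin Seria is the FTA partner but 2651.91.14 is not on the preference list; base rate stands.
Duty = 970 × $0.15 = $145.50.
Total = $26,685.77 + $94,946.02 + $145.50 = $121,777.29.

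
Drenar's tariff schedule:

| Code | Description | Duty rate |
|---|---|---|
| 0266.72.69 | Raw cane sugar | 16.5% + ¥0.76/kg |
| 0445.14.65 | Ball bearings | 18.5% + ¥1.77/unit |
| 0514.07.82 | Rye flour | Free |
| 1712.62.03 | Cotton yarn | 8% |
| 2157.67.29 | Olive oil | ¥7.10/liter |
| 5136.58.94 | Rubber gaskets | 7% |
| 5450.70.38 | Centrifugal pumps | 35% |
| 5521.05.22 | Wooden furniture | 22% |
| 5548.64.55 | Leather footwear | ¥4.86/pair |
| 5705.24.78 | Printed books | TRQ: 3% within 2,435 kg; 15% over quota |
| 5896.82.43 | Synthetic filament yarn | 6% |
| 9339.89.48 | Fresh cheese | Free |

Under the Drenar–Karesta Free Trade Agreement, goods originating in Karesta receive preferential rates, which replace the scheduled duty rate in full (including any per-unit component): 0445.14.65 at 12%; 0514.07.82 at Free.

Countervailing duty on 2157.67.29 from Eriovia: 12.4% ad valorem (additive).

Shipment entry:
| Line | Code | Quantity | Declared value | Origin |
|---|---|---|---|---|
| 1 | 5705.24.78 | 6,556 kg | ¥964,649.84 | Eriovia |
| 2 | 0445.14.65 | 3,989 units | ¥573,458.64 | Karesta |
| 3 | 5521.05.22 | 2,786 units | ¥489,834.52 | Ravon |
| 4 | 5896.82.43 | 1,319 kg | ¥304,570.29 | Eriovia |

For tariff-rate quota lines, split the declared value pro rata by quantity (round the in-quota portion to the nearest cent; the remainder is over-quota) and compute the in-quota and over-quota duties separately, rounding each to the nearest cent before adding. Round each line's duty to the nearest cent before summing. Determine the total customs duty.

¥296,556.02

Line 1 (5705.24.78, Eriovia, 6,556 kg, ¥964,649.84):
Code 5705.24.78 is under a tariff-rate quota (threshold 2,435 kg). In-quota: 2,435 kg at 3%; over-quota: 4,121 kg at 15%.
Pro-rata value split: in-quota = ¥964,649.84 × 2,435/6,556 = ¥358,285.90; over-quota = ¥964,649.84 − ¥358,285.90 = ¥606,363.94.
In-quota duty = ¥358,285.90 × 3% = ¥10,748.58. Over-quota duty = ¥606,363.94 × 15% = ¥90,954.59.
Line duty = ¥10,748.58 + ¥90,954.59 = ¥101,703.17.
Line 2 (0445.14.65, Karesta, 3,989 units, ¥573,458.64):
Base rate for 0445.14.65 is 18.5% + ¥1.77/unit.
Origin Karesta qualifies under the Drenar–Karesta agreement and 0445.14.65 is covered: preferential rate 12% applies instead.
Duty = ¥573,458.64 × 12% = ¥68,815.04.
Line 3 (5521.05.22, Ravon, 2,786 units, ¥489,834.52):
Base rate for 5521.05.22 is 22%.
Duty = ¥489,834.52 × 22% = ¥107,763.59.
Line 4 (5896.82.43, Eriovia, 1,319 kg, ¥304,570.29):
Base rate for 5896.82.43 is 6%.
Duty = ¥304,570.29 × 6% = ¥18,274.22.
Total = ¥101,703.17 + ¥68,815.04 + ¥107,763.59 + ¥18,274.22 = ¥296,556.02.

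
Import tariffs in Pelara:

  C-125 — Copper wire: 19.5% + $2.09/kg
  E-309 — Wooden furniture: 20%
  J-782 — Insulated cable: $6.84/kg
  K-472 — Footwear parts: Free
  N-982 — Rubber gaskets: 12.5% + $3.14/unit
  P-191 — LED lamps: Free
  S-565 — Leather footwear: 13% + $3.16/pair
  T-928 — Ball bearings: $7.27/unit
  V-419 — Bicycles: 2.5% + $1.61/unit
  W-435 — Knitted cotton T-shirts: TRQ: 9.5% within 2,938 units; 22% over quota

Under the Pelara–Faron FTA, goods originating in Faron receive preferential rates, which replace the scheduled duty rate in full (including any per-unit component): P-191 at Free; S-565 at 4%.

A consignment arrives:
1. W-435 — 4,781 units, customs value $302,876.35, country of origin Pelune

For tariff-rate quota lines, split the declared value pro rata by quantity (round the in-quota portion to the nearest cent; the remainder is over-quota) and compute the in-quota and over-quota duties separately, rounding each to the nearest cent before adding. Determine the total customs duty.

$43,367.51

Line 1 (W-435, Pelune, 4,781 units, $302,876.35):
Code W-435 is under a tariff-rate quota (threshold 2,938 units). In-quota: 2,938 units at 9.5%; over-quota: 1,843 units at 22%.
Pro-rata value split: in-quota = $302,876.35 × 2,938/4,781 = $186,122.30; over-quota = $302,876.35 − $186,122.30 = $116,754.05.
In-quota duty = $186,122.30 × 9.5% = $17,681.62. Over-quota duty = $116,754.05 × 22% = $25,685.89.
Line duty = $17,681.62 + $25,685.89 = $43,367.51.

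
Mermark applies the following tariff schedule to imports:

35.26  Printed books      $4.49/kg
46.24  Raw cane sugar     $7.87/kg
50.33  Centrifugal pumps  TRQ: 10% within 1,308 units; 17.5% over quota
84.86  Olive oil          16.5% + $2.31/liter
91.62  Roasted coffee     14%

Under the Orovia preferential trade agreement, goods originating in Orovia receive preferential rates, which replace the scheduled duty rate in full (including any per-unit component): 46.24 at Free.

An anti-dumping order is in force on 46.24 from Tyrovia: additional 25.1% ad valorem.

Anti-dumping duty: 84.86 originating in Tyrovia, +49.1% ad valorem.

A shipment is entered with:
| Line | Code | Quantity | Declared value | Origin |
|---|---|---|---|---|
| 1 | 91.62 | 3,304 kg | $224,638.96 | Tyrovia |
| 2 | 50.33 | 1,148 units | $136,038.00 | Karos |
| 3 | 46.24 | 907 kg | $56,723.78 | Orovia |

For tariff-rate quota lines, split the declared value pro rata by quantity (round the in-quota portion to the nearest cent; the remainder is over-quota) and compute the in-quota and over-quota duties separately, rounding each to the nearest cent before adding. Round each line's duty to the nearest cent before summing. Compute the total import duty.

Line 1 (91.62, Tyrovia, 3,304 kg, $224,638.96):
Base rate for 91.62 is 14%.
Duty = $224,638.96 × 14% = $31,449.45.
Line 2 (50.33, Karos, 1,148 units, $136,038.00):
Code 50.33 is under a tariff-rate quota (threshold 1,308 units). Quantity 1,148 units is within the quota, so the in-quota rate 10% applies to the full value.
Duty = $136,038.00 × 10% = $13,603.80.
Line 3 (46.24, Orovia, 907 kg, $56,723.78):
Base rate for 46.24 is $7.87/kg.
Origin Orovia qualifies under the Mermark–Orovia agreement and 46.24 is covered: preferential rate Free applies instead.
The additional-duty order on 46.24 targets Tyrovia, not Orovia; it does not apply.
Duty = $56,723.78 × 0% = $0.00.
Total = $31,449.45 + $13,603.80 + $0.00 = $45,053.25.

$45,053.25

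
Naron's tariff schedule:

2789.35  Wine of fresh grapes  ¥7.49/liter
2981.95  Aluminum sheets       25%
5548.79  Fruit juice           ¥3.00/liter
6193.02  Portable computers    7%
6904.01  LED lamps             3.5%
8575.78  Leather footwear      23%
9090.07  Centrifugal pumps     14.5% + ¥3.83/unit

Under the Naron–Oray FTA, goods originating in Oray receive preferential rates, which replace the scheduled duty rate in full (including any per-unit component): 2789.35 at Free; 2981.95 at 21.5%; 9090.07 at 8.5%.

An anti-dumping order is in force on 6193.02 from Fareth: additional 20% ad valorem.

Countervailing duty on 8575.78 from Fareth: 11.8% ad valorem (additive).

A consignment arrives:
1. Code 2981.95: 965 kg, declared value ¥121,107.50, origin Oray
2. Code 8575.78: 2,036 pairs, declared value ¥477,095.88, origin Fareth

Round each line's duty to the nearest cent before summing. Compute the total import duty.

¥192,067.48

Line 1 (2981.95, Oray, 965 kg, ¥121,107.50):
Base rate for 2981.95 is 25%.
Origin Oray qualifies under the Naron–Oray agreement and 2981.95 is covered: preferential rate 21.5% applies instead.
Duty = ¥121,107.50 × 21.5% = ¥26,038.11.
Line 2 (8575.78, Fareth, 2,036 pairs, ¥477,095.88):
Base rate for 8575.78 is 23%.
Additional duty on 8575.78 from Fareth: +11.8%. Applied ad valorem rate: 23% + 11.8% = 34.8%.
Duty = ¥477,095.88 × 34.8% = ¥166,029.37.
Total = ¥26,038.11 + ¥166,029.37 = ¥192,067.48.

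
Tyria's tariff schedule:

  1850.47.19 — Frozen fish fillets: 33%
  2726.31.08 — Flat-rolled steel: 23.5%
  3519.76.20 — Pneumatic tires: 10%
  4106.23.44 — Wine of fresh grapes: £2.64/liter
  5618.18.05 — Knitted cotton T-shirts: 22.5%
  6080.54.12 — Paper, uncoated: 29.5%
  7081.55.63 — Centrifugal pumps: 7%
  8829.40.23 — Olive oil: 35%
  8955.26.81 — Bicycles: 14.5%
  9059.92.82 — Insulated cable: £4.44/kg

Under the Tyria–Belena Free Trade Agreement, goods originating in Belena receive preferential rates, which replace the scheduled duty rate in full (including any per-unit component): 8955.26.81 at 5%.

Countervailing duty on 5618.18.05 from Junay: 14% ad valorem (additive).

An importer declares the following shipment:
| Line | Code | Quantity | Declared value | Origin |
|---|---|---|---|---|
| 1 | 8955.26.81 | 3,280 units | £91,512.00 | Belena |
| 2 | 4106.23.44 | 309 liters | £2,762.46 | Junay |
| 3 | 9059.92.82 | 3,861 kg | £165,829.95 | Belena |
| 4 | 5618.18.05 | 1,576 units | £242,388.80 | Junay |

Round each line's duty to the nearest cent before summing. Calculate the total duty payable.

Line 1 (8955.26.81, Belena, 3,280 units, £91,512.00):
Base rate for 8955.26.81 is 14.5%.
Origin Belena qualifies under the Tyria–Belena agreement and 8955.26.81 is covered: preferential rate 5% applies instead.
Duty = £91,512.00 × 5% = £4,575.60.
Line 2 (4106.23.44, Junay, 309 liters, £2,762.46):
Base rate for 4106.23.44 is £2.64/liter.
Duty = 309 × £2.64 = £815.76.
Line 3 (9059.92.82, Belena, 3,861 kg, £165,829.95):
Base rate for 9059.92.82 is £4.44/kg.
Origin Belena is the FTA partner but 9059.92.82 is not on the preference list; base rate stands.
Duty = 3,861 × £4.44 = £17,142.84.
Line 4 (5618.18.05, Junay, 1,576 units, £242,388.80):
Base rate for 5618.18.05 is 22.5%.
Additional duty on 5618.18.05 from Junay: +14%. Applied ad valorem rate: 22.5% + 14% = 36.5%.
Duty = £242,388.80 × 36.5% = £88,471.91.
Total = £4,575.60 + £815.76 + £17,142.84 + £88,471.91 = £111,006.11.

£111,006.11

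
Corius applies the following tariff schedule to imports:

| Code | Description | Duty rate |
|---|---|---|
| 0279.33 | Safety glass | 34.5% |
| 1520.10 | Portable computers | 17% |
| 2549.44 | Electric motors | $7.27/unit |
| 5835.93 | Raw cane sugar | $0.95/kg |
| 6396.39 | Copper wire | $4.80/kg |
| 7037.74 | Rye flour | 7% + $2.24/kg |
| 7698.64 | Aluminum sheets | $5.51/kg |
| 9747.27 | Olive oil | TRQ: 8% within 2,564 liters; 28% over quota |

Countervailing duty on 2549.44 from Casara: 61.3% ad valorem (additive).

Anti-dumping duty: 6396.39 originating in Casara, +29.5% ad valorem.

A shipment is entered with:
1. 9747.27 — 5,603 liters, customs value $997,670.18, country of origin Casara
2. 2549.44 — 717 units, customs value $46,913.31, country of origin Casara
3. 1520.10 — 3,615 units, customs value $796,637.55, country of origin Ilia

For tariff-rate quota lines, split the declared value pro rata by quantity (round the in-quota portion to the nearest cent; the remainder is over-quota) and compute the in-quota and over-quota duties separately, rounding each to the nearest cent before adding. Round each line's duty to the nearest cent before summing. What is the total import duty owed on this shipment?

Line 1 (9747.27, Casara, 5,603 liters, $997,670.18):
Code 9747.27 is under a tariff-rate quota (threshold 2,564 liters). In-quota: 2,564 liters at 8%; over-quota: 3,039 liters at 28%.
Pro-rata value split: in-quota = $997,670.18 × 2,564/5,603 = $456,545.84; over-quota = $997,670.18 − $456,545.84 = $541,124.34.
In-quota duty = $456,545.84 × 8% = $36,523.67. Over-quota duty = $541,124.34 × 28% = $151,514.82.
Line duty = $36,523.67 + $151,514.82 = $188,038.49.
Line 2 (2549.44, Casara, 717 units, $46,913.31):
Base rate for 2549.44 is $7.27/unit.
Additional duty on 2549.44 from Casara: +61.3% ad valorem. Applied ad valorem rate = 61.3%.
Duty = $46,913.31 × 61.3% + 717 × $7.27 = $33,970.45.
Line 3 (1520.10, Ilia, 3,615 units, $796,637.55):
Base rate for 1520.10 is 17%.
Duty = $796,637.55 × 17% = $135,428.38.
Total = $188,038.49 + $33,970.45 + $135,428.38 = $357,437.32.

$357,437.32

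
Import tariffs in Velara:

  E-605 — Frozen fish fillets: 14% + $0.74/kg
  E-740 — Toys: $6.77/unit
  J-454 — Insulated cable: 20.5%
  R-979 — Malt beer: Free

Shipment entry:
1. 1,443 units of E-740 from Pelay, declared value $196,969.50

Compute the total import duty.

$9,769.11

Line 1 (E-740, Pelay, 1,443 units, $196,969.50):
Base rate for E-740 is $6.77/unit.
Duty = 1,443 × $6.77 = $9,769.11.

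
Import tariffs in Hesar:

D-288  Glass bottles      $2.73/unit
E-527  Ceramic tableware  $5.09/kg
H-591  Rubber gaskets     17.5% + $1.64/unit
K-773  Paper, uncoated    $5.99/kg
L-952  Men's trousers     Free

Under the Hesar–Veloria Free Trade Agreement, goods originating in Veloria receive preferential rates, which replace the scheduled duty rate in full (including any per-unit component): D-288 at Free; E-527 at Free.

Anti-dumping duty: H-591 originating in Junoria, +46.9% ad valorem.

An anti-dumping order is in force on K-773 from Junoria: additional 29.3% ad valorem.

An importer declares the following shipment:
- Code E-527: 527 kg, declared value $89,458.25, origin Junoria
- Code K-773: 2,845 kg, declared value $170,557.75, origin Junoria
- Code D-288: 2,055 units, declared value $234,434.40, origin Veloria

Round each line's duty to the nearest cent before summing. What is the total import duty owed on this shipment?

Line 1 (E-527, Junoria, 527 kg, $89,458.25):
Base rate for E-527 is $5.09/kg.
E-527 has an FTA preferential rate, but origin Junoria is not Veloria; base rate stands.
Duty = 527 × $5.09 = $2,682.43.
Line 2 (K-773, Junoria, 2,845 kg, $170,557.75):
Base rate for K-773 is $5.99/kg.
Additional duty on K-773 from Junoria: +29.3% ad valorem. Applied ad valorem rate = 29.3%.
Duty = $170,557.75 × 29.3% + 2,845 × $5.99 = $67,014.97.
Line 3 (D-288, Veloria, 2,055 units, $234,434.40):
Base rate for D-288 is $2.73/unit.
Origin Veloria qualifies under the Hesar–Veloria agreement and D-288 is covered: preferential rate Free applies instead.
Duty = $234,434.40 × 0% = $0.00.
Total = $2,682.43 + $67,014.97 + $0.00 = $69,697.40.

$69,697.40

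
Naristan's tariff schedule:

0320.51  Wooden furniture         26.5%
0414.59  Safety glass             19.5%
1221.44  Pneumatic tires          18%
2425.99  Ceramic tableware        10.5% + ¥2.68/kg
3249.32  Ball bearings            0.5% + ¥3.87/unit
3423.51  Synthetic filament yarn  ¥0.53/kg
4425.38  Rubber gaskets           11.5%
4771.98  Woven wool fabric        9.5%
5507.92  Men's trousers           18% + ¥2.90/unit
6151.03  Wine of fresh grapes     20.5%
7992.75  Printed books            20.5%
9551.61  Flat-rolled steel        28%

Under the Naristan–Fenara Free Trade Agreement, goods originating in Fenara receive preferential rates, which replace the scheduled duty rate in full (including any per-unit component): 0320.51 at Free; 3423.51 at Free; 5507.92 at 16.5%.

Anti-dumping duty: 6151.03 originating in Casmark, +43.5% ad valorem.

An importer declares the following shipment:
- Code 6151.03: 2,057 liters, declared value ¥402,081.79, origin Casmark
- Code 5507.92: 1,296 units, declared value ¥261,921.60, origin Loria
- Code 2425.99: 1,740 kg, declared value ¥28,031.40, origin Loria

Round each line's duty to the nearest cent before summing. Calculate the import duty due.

¥315,843.14

Line 1 (6151.03, Casmark, 2,057 liters, ¥402,081.79):
Base rate for 6151.03 is 20.5%.
Additional duty on 6151.03 from Casmark: +43.5%. Applied ad valorem rate: 20.5% + 43.5% = 64%.
Duty = ¥402,081.79 × 64% = ¥257,332.35.
Line 2 (5507.92, Loria, 1,296 units, ¥261,921.60):
Base rate for 5507.92 is 18% + ¥2.90/unit.
5507.92 has an FTA preferential rate, but origin Loria is not Fenara; base rate stands.
Duty = ¥261,921.60 × 18% + 1,296 × ¥2.90 = ¥50,904.29.
Line 3 (2425.99, Loria, 1,740 kg, ¥28,031.40):
Base rate for 2425.99 is 10.5% + ¥2.68/kg.
Duty = ¥28,031.40 × 10.5% + 1,740 × ¥2.68 = ¥7,606.50.
Total = ¥257,332.35 + ¥50,904.29 + ¥7,606.50 = ¥315,843.14.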